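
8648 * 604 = 5223392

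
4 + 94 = 98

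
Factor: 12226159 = 11^1*41^1 * 27109^1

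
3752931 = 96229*39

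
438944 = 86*5104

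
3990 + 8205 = 12195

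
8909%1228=313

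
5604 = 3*1868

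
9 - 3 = 6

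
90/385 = 18/77 = 0.23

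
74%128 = 74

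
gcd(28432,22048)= 16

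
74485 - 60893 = 13592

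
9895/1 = 9895 = 9895.00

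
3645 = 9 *405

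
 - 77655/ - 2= 77655/2 = 38827.50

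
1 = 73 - 72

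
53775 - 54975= - 1200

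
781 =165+616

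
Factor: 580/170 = 2^1*17^( - 1 )*29^1  =  58/17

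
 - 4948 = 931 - 5879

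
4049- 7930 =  - 3881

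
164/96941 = 164/96941 = 0.00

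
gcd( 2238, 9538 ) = 2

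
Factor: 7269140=2^2*5^1*29^1*83^1*151^1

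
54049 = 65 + 53984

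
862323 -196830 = 665493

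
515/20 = 25 + 3/4 = 25.75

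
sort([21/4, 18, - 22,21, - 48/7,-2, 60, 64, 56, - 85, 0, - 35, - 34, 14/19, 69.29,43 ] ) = [ - 85, - 35, - 34, - 22, - 48/7, - 2, 0,14/19, 21/4, 18, 21 , 43, 56, 60,64, 69.29]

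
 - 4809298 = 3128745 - 7938043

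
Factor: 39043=39043^1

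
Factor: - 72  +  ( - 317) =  - 389^1= - 389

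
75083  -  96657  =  - 21574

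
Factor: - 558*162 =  - 2^2*3^6  *  31^1 =- 90396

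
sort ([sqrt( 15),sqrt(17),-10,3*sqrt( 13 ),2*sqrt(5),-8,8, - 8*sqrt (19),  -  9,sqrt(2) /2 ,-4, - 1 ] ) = [ - 8 * sqrt(19 ), - 10,-9,-8 , - 4,-1,sqrt(2) /2,sqrt( 15 ), sqrt(17 ), 2*sqrt(5),8 , 3*sqrt( 13 ) ] 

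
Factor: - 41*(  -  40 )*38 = 62320 = 2^4*5^1*19^1*41^1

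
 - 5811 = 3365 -9176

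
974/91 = 974/91 = 10.70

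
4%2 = 0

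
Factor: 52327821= 3^1 *7^1*13^1*191677^1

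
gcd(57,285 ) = 57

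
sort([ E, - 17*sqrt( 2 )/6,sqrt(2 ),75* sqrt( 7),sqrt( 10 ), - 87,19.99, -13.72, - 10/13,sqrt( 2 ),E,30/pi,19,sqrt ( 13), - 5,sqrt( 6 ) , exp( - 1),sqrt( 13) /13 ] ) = [ - 87 , - 13.72,  -  5, - 17*sqrt(2 )/6, - 10/13, sqrt( 13 ) /13,exp(-1), sqrt (2), sqrt( 2 ),  sqrt(6 ), E,E,sqrt( 10),sqrt( 13 ), 30/pi, 19,19.99,75*sqrt( 7) ] 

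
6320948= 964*6557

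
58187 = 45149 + 13038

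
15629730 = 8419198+7210532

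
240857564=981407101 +  -  740549537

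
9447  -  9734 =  - 287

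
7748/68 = 1937/17 = 113.94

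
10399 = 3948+6451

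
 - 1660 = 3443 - 5103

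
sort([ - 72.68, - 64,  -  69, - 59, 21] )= [ - 72.68,-69, - 64,  -  59,  21] 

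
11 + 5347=5358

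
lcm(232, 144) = 4176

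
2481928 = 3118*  796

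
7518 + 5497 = 13015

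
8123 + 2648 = 10771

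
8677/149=58+35/149 = 58.23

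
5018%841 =813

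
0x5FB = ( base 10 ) 1531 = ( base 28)1qj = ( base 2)10111111011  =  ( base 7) 4315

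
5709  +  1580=7289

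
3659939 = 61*59999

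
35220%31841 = 3379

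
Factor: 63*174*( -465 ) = -5097330 = -2^1*3^4*5^1*7^1*29^1*31^1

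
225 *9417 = 2118825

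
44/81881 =44/81881 = 0.00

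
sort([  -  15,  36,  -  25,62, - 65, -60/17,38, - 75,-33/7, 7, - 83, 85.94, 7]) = [ - 83 , - 75, - 65,- 25, - 15, - 33/7,- 60/17, 7,7,  36,38, 62,85.94]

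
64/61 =64/61 = 1.05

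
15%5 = 0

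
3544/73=3544/73 =48.55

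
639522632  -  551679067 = 87843565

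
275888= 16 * 17243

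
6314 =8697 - 2383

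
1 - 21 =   -  20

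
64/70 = 32/35 = 0.91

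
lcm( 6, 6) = 6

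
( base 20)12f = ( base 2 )111000111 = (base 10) 455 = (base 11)384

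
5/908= 5/908 = 0.01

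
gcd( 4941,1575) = 9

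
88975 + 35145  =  124120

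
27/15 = 9/5= 1.80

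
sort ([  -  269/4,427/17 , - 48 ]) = [-269/4,-48,427/17]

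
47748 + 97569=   145317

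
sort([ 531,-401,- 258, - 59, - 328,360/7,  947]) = [ - 401, - 328, - 258, -59, 360/7,531 , 947]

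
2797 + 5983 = 8780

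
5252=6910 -1658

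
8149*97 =790453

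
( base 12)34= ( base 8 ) 50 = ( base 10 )40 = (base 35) 15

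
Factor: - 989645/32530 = -197929/6506 = -2^(-1)*43^1*3253^(-1 )*4603^1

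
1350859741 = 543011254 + 807848487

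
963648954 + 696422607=1660071561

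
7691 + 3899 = 11590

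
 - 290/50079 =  - 1  +  49789/50079= - 0.01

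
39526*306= 12094956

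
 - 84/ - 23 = 84/23 =3.65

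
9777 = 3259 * 3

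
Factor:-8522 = - 2^1*4261^1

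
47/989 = 47/989= 0.05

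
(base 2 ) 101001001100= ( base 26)3NA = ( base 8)5114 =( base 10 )2636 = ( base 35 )25b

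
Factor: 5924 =2^2*1481^1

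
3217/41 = 3217/41 = 78.46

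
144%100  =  44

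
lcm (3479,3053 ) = 149597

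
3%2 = 1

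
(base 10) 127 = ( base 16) 7f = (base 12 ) A7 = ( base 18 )71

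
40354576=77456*521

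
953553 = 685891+267662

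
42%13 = 3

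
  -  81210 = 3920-85130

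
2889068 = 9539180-6650112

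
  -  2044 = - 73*28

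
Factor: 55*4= 220= 2^2*5^1*11^1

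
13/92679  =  13/92679 = 0.00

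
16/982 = 8/491 = 0.02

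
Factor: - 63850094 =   -  2^1  *  7^1* 11^1* 414611^1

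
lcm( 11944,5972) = 11944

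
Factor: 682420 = 2^2  *  5^1*149^1*229^1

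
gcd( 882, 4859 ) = 1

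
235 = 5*47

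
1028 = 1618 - 590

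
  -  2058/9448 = -1029/4724 = - 0.22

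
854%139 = 20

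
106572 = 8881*12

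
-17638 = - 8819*2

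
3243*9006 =29206458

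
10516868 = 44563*236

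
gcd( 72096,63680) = 32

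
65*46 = 2990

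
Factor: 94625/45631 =5^3*757^1* 45631^( - 1 )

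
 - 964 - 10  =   - 974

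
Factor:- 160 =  - 2^5*5^1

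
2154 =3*718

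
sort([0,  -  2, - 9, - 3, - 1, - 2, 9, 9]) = [ - 9, - 3, - 2,  -  2, - 1, 0, 9, 9]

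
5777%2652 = 473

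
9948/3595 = 2 + 2758/3595 = 2.77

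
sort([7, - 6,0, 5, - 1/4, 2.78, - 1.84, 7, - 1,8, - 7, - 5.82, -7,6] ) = [ - 7,  -  7, - 6,-5.82, - 1.84, - 1 , - 1/4, 0 , 2.78,5, 6,  7 , 7, 8]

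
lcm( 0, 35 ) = 0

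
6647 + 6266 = 12913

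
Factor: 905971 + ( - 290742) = 615229  =  615229^1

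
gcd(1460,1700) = 20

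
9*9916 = 89244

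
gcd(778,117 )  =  1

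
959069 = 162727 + 796342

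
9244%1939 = 1488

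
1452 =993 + 459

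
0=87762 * 0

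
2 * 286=572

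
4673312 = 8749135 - 4075823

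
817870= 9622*85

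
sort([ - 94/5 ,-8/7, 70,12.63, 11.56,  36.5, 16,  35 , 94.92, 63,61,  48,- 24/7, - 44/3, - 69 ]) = [-69, - 94/5,-44/3 , -24/7, - 8/7, 11.56,  12.63,  16, 35 , 36.5,48, 61  ,  63, 70, 94.92] 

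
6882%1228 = 742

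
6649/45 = 147 + 34/45 =147.76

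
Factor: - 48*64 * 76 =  - 2^12*3^1 *19^1 = -233472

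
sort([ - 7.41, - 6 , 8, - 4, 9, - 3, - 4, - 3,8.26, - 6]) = [ - 7.41, - 6, - 6,-4, - 4, - 3, - 3,8,8.26, 9] 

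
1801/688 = 2  +  425/688 = 2.62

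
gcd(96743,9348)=1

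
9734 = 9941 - 207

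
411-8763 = -8352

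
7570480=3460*2188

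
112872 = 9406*12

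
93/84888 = 31/28296  =  0.00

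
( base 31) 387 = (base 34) 2oa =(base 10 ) 3138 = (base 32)322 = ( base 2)110001000010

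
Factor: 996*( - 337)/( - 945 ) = 111884/315 =2^2*3^(-2)*5^(  -  1)*7^ ( - 1)*83^1*337^1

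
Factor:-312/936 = - 1/3=-3^( - 1)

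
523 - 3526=-3003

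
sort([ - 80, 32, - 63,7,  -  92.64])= [ - 92.64, - 80, - 63,7, 32 ] 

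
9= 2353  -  2344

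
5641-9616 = -3975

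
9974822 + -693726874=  - 683752052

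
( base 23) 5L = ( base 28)4O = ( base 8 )210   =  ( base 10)136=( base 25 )5b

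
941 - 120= 821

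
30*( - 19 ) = - 570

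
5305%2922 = 2383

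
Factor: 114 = 2^1*3^1*19^1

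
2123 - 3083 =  - 960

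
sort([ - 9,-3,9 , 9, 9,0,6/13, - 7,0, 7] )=[  -  9,  -  7 ,-3,  0 , 0, 6/13,  7,9, 9,9]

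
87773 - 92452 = -4679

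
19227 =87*221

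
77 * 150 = 11550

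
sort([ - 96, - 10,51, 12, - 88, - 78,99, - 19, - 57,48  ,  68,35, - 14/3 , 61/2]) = [ - 96, - 88, - 78,-57,  -  19, -10, - 14/3,12,  61/2,35,48, 51,  68,99]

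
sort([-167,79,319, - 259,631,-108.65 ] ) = [ - 259, - 167, - 108.65 , 79, 319 , 631 ] 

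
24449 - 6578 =17871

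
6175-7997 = - 1822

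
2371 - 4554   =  -2183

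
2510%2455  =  55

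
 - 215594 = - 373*578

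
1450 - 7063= - 5613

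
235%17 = 14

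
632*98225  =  62078200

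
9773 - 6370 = 3403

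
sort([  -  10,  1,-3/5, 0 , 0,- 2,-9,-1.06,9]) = [-10 , -9, - 2,  -  1.06,  -  3/5,  0,0 , 1, 9]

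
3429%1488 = 453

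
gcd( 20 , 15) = 5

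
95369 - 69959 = 25410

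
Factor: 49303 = 47^1*1049^1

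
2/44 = 1/22 = 0.05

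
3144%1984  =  1160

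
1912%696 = 520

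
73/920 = 73/920 =0.08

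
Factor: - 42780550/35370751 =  - 2^1*5^2* 13^( - 1)*347^( - 1 ) *439^1* 1949^1*7841^(- 1)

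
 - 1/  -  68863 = 1/68863 = 0.00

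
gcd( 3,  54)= 3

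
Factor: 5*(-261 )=  -  3^2* 5^1*29^1 = - 1305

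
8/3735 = 8/3735  =  0.00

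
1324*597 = 790428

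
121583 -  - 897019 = 1018602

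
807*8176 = 6598032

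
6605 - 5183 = 1422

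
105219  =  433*243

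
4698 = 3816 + 882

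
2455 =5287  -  2832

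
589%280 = 29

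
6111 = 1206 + 4905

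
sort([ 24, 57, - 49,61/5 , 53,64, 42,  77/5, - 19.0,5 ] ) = [ - 49, - 19.0, 5, 61/5, 77/5,  24,42, 53,57,  64]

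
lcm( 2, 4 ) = 4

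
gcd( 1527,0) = 1527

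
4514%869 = 169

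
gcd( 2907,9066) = 3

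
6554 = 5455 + 1099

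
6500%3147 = 206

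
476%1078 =476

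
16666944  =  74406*224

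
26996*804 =21704784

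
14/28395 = 14/28395 = 0.00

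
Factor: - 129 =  - 3^1*43^1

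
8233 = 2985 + 5248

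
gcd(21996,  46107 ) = 423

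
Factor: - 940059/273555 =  - 104451/30395 =- 3^1*5^( - 1 )  *  37^1*941^1*6079^(-1 ) 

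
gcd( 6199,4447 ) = 1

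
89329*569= 50828201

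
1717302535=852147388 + 865155147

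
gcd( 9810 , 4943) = 1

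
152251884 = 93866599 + 58385285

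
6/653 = 6/653 = 0.01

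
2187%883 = 421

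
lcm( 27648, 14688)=470016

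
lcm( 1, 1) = 1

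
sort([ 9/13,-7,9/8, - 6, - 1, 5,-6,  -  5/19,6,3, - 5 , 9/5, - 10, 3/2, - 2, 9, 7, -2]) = [ - 10, - 7, - 6 ,-6, - 5, - 2,-2, - 1, - 5/19, 9/13, 9/8,3/2,9/5 , 3 , 5,6,7,9 ]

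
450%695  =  450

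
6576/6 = 1096 = 1096.00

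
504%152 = 48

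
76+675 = 751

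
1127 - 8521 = -7394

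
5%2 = 1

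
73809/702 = 8201/78 = 105.14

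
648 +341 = 989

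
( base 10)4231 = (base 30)4L1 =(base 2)1000010000111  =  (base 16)1087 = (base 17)EAF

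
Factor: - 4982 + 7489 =23^1*109^1 = 2507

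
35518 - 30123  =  5395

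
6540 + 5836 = 12376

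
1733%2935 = 1733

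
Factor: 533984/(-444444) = - 2^3 *3^ ( - 1 )*7^(-1)*13^( - 1) *41^1 = - 328/273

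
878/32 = 439/16 = 27.44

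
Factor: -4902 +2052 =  - 2^1* 3^1*5^2* 19^1= - 2850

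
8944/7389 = 1 + 1555/7389=1.21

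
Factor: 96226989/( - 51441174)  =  -2^( - 1)*3^( - 1 )*37^( - 1 )*77239^( - 1 )*32075663^1 = - 32075663/17147058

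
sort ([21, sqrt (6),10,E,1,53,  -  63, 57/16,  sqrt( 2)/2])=[ -63  ,  sqrt( 2)/2, 1,sqrt(6),E,57/16,10,21,  53 ]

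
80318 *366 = 29396388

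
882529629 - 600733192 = 281796437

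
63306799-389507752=- 326200953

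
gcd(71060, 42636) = 14212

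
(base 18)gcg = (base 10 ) 5416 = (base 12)3174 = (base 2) 1010100101000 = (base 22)b44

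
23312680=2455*9496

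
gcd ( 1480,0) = 1480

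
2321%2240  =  81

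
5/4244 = 5/4244 = 0.00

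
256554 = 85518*3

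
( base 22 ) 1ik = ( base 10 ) 900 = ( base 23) 1G3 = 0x384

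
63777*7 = 446439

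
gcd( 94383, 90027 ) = 9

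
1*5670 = 5670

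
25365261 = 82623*307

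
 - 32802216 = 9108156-41910372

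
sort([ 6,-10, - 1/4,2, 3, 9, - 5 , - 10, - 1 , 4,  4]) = [ - 10, - 10, - 5, - 1,-1/4, 2, 3, 4,4,6, 9]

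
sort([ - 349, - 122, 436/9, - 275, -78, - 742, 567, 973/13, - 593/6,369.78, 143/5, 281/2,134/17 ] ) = [ - 742, - 349,-275, - 122, - 593/6, - 78,  134/17, 143/5, 436/9, 973/13, 281/2,369.78, 567]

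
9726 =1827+7899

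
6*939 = 5634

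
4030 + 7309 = 11339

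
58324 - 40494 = 17830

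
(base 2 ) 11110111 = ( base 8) 367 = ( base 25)9M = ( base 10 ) 247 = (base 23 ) AH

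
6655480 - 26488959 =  - 19833479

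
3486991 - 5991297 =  - 2504306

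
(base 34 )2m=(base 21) 46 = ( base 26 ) 3c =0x5A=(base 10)90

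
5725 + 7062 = 12787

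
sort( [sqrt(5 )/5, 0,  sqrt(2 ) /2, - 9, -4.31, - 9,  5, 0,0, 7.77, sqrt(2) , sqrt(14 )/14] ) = [-9,-9, - 4.31,0, 0 , 0, sqrt(14)/14, sqrt( 5)/5, sqrt (2 )/2, sqrt( 2 ), 5, 7.77 ] 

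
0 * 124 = 0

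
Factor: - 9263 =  - 59^1  *  157^1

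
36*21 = 756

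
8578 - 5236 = 3342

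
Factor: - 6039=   -  3^2*11^1*61^1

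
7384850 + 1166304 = 8551154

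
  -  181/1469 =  - 1 + 1288/1469= -  0.12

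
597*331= 197607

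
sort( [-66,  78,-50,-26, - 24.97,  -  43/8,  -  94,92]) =[ - 94, -66, - 50, - 26,- 24.97, - 43/8, 78, 92] 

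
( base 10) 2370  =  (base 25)3jk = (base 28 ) 30I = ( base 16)942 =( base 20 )5IA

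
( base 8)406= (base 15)127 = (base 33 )7V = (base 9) 321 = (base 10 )262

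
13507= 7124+6383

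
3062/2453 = 3062/2453 = 1.25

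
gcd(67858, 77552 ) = 9694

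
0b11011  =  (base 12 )23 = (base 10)27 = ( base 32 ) r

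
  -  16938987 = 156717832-173656819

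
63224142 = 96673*654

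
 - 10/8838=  - 5/4419 = - 0.00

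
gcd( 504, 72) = 72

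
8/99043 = 8/99043 = 0.00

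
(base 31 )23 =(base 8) 101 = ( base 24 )2h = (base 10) 65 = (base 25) 2F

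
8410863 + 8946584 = 17357447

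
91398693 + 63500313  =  154899006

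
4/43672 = 1/10918 = 0.00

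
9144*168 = 1536192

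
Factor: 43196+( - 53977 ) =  - 10781^1=- 10781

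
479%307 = 172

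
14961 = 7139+7822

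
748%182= 20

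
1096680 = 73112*15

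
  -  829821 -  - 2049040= 1219219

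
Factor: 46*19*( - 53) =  - 2^1*19^1*23^1*53^1 = -46322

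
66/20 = 3 + 3/10 = 3.30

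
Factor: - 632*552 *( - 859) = 2^6 * 3^1*23^1 * 79^1*859^1= 299674176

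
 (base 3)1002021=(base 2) 1100010110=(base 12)55A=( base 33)nv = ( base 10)790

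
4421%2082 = 257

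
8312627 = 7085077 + 1227550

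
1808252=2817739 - 1009487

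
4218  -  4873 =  - 655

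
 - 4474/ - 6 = 2237/3 = 745.67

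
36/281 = 36/281 = 0.13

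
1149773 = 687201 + 462572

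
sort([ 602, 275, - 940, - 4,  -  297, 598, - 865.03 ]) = [-940 , - 865.03, - 297, - 4,275, 598,  602] 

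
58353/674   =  86 + 389/674 = 86.58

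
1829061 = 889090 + 939971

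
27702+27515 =55217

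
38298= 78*491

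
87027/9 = 29009/3 = 9669.67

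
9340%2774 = 1018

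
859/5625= 859/5625  =  0.15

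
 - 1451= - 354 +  - 1097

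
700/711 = 700/711 = 0.98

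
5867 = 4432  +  1435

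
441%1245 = 441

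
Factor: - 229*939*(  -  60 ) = 12901860 = 2^2*3^2 * 5^1 * 229^1*313^1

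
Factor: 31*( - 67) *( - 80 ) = 2^4*5^1*31^1*67^1 = 166160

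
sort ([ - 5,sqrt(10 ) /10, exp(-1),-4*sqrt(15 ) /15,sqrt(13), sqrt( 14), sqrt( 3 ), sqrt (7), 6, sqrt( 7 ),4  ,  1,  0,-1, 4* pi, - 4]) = [ - 5, - 4, - 4*sqrt (15)/15,- 1,  0, sqrt (10)/10,exp ( - 1),1, sqrt( 3), sqrt ( 7 ),sqrt( 7 ), sqrt (13), sqrt( 14 ),  4,6, 4*pi ] 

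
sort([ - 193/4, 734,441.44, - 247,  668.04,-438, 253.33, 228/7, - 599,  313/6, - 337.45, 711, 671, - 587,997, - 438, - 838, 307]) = [-838, - 599, - 587, - 438, - 438,-337.45, - 247 , - 193/4, 228/7, 313/6,253.33,307, 441.44, 668.04, 671,711, 734,997] 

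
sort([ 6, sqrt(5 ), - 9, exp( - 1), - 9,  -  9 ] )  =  [  -  9, - 9, - 9, exp( - 1 ),  sqrt( 5),  6]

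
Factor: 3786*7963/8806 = 15073959/4403 = 3^1*7^ (-1)*17^(  -  1) * 37^( - 1) * 631^1*7963^1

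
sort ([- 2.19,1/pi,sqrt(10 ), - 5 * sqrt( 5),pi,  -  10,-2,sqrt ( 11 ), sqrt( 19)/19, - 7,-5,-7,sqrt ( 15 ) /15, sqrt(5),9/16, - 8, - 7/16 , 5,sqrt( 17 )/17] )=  [  -  5 * sqrt(5), - 10,  -  8,-7, - 7,-5,-2.19, - 2, -7/16, sqrt( 19 )/19,sqrt(17) /17,sqrt ( 15 )/15, 1/pi, 9/16,sqrt(5),pi,sqrt(10 ), sqrt( 11),5]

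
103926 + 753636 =857562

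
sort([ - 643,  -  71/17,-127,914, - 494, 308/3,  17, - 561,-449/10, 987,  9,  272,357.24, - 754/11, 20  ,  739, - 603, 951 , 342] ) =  [ - 643,  -  603,-561, - 494,-127, - 754/11, - 449/10, - 71/17 , 9,  17,20,308/3, 272,342,357.24, 739,  914, 951,987 ] 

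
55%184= 55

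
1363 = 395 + 968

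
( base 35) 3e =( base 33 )3K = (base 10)119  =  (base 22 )59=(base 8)167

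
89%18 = 17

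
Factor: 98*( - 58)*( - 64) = 363776 = 2^8*7^2*29^1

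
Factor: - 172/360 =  - 43/90 = - 2^(-1 ) * 3^( - 2 )*5^(-1 ) * 43^1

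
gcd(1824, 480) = 96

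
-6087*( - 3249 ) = 19776663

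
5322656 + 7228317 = 12550973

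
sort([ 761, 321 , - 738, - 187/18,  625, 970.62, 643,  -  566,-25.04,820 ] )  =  [ - 738,-566, - 25.04 ,-187/18,321, 625,643,761,820,970.62 ] 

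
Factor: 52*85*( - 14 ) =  -61880 = - 2^3*5^1*7^1*13^1*17^1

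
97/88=97/88 = 1.10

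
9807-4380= 5427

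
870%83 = 40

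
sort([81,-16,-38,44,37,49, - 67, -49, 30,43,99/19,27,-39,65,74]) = [ - 67, - 49, - 39, - 38, - 16,99/19, 27, 30, 37,43,44,49,65,74, 81]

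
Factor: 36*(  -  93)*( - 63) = 210924 = 2^2*3^5*7^1 * 31^1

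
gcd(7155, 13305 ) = 15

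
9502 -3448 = 6054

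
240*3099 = 743760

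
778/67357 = 778/67357 = 0.01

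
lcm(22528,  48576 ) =1554432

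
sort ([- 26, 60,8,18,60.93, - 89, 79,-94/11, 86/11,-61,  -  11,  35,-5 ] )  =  [-89,-61, - 26, - 11,-94/11 ,-5, 86/11, 8, 18,  35,60,60.93, 79]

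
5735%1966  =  1803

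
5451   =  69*79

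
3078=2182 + 896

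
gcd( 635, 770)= 5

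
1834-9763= - 7929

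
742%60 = 22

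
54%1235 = 54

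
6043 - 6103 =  - 60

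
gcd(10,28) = 2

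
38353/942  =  40 + 673/942=   40.71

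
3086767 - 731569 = 2355198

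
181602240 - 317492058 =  - 135889818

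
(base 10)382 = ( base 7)1054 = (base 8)576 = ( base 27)e4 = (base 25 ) f7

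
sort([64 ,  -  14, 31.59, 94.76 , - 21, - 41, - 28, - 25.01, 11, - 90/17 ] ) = [ - 41, - 28, - 25.01, - 21 , - 14, - 90/17, 11, 31.59,  64 , 94.76]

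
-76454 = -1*76454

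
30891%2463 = 1335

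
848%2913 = 848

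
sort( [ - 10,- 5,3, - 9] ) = [- 10,-9,  -  5,3]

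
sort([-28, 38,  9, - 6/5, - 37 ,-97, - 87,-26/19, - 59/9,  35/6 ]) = [  -  97,-87, - 37, - 28, - 59/9, - 26/19, - 6/5 , 35/6,  9, 38 ] 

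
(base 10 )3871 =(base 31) 40R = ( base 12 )22A7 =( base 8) 7437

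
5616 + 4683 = 10299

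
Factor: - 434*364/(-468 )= 2^1 * 3^( - 2)*7^2*31^1 =3038/9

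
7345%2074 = 1123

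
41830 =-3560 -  - 45390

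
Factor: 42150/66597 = 2^1 * 5^2*79^( -1)= 50/79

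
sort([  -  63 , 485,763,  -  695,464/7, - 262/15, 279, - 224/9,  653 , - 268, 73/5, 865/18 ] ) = [ - 695,-268, - 63,-224/9, - 262/15, 73/5 , 865/18, 464/7 , 279, 485, 653,763]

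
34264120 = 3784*9055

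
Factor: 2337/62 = 2^( - 1) * 3^1*19^1*31^( - 1)*41^1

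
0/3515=0 = 0.00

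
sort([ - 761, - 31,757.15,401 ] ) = [-761, - 31, 401, 757.15 ]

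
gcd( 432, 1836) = 108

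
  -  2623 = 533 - 3156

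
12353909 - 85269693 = -72915784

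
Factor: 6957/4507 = 3^2*773^1 * 4507^( - 1 )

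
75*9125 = 684375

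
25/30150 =1/1206 = 0.00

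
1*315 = 315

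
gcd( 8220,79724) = 4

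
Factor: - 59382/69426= -3299/3857 = -  7^( - 1)* 19^ (-1)*29^( - 1 )*3299^1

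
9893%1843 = 678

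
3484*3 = 10452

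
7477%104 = 93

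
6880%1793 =1501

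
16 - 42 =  - 26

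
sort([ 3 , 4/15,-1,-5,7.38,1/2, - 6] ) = [ - 6, - 5, - 1,4/15,1/2, 3,  7.38]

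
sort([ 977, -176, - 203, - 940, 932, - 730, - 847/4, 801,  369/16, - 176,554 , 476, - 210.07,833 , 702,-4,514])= [ -940, - 730, - 847/4, - 210.07, - 203, - 176,-176, - 4,369/16,476,  514, 554 , 702,801, 833, 932, 977 ]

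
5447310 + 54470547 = 59917857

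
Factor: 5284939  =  11^1*480449^1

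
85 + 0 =85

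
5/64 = 5/64 = 0.08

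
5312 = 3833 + 1479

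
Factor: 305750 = 2^1*5^3 * 1223^1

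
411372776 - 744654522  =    -  333281746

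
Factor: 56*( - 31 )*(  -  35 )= 60760 = 2^3*5^1*7^2*31^1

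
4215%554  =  337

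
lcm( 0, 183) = 0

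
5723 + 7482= 13205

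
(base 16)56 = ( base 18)4E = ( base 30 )2q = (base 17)51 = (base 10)86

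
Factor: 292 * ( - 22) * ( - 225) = 1445400=2^3 *3^2 * 5^2 * 11^1  *  73^1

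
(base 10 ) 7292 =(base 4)1301330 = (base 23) di1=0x1c7c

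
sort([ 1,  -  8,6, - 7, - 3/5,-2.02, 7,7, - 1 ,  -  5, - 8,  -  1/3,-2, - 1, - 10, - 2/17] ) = [ - 10, - 8, - 8,-7, - 5,- 2.02,-2, - 1, - 1, - 3/5,  -  1/3,-2/17,1,  6,7, 7]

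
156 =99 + 57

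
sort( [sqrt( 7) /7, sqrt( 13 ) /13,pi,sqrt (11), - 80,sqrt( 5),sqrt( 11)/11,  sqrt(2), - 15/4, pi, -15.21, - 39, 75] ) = [  -  80,-39,-15.21, - 15/4,sqrt( 13)/13,sqrt(11) /11, sqrt( 7 )/7, sqrt( 2 ), sqrt( 5),pi,  pi, sqrt( 11), 75]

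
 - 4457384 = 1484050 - 5941434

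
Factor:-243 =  - 3^5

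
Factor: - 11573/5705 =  - 5^( - 1)*7^( - 1)*71^1 = -71/35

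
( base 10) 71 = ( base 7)131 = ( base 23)32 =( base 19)3e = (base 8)107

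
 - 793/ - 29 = 27+10/29 = 27.34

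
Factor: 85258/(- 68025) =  - 2^1*3^( - 1)*5^(  -  2) *47^1 = -94/75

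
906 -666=240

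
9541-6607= 2934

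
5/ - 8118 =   -  1 + 8113/8118 = - 0.00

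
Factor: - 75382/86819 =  - 2^1*17^( - 1)*5107^( -1)*37691^1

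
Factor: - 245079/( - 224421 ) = 3^2*29^1 * 239^( - 1) = 261/239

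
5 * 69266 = 346330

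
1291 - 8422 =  - 7131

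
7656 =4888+2768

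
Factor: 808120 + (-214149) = 7^1*53^1*1601^1 = 593971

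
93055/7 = 93055/7 = 13293.57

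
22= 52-30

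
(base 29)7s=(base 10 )231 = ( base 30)7l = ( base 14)127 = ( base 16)e7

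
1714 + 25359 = 27073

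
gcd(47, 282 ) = 47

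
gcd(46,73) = 1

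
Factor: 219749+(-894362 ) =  - 3^2 * 23^1  *3259^1 = - 674613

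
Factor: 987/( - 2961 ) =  - 3^(  -  1) = -  1/3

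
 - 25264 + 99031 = 73767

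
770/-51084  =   - 35/2322 = -0.02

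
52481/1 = 52481 = 52481.00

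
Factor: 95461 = 95461^1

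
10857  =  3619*3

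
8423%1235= 1013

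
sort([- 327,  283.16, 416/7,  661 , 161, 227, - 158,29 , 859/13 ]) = [ - 327, - 158,29, 416/7, 859/13, 161, 227,  283.16, 661 ] 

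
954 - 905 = 49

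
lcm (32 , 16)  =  32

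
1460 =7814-6354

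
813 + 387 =1200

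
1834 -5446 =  - 3612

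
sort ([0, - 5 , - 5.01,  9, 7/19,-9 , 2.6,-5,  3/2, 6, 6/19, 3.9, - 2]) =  [ - 9, -5.01, - 5, - 5, - 2, 0, 6/19, 7/19, 3/2,2.6, 3.9,6,  9]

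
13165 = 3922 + 9243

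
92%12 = 8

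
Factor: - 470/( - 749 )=2^1 * 5^1*7^ ( - 1 )*47^1*107^( - 1) 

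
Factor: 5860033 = 5860033^1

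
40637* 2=81274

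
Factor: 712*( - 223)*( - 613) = 97329688 = 2^3*89^1*223^1* 613^1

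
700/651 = 1 + 7/93 = 1.08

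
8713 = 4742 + 3971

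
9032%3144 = 2744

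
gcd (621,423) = 9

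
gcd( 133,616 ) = 7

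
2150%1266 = 884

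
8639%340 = 139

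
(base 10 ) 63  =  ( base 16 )3f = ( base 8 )77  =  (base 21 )30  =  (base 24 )2F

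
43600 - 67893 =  - 24293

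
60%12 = 0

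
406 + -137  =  269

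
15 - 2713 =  -2698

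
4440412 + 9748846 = 14189258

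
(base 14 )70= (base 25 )3N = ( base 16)62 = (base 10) 98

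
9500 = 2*4750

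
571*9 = 5139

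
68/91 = 68/91 = 0.75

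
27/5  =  27/5 = 5.40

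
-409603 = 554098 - 963701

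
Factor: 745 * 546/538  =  3^1*5^1*7^1 * 13^1*149^1*269^(-1) = 203385/269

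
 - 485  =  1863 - 2348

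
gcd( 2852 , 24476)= 4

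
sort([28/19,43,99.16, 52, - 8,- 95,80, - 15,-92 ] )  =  [ - 95, - 92, - 15,-8,28/19 , 43,  52,  80 , 99.16]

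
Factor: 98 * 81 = 2^1*3^4*7^2 = 7938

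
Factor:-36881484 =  - 2^2 * 3^1*487^1*6311^1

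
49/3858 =49/3858= 0.01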